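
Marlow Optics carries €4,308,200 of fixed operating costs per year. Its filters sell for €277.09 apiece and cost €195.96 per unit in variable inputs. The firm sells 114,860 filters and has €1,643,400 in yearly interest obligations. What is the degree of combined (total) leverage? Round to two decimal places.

2.77

Contribution at this volume is 114,860 × €81.13 = €9,318,591.80.
EBIT = €9,318,591.80 − €4,308,200 = €5,010,391.80. Interest = €1,643,400.00.
DOL = €9,318,591.80 ÷ €5,010,391.80 = 1.8599; DFL = €5,010,391.80 ÷ €3,366,991.80 = 1.4881.
Combined leverage = 1.8599 × 1.4881 = 2.7677.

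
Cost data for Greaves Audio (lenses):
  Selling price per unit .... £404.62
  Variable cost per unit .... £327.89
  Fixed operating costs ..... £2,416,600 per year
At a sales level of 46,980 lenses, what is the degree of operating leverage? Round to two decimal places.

3.03

Total contribution margin = 46,980 × £76.73 = £3,604,775.40.
Operating income = contribution − fixed costs = £3,604,775.40 − £2,416,600 = £1,188,175.40.
DOL = contribution ÷ EBIT = £3,604,775.40 ÷ £1,188,175.40 = 3.0339.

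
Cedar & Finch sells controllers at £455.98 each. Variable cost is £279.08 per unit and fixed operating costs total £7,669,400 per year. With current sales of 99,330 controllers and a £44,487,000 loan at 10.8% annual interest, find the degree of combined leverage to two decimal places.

At 99,330 units, contribution = 99,330 × £176.90 = £17,571,477.00.
EBIT = £17,571,477.00 − £7,669,400 = £9,902,077.00. Interest = £4,804,596.00.
DOL = £17,571,477.00 ÷ £9,902,077.00 = 1.7745; DFL = £9,902,077.00 ÷ £5,097,481.00 = 1.9425.
Combined leverage = 1.7745 × 1.9425 = 3.4470.

3.45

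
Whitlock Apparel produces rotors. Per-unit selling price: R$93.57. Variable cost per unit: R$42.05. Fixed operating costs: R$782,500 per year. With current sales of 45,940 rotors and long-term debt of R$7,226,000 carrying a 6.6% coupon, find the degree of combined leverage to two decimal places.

2.14

Total contribution margin = 45,940 × R$51.52 = R$2,366,828.80.
Subtracting fixed costs: EBIT = R$2,366,828.80 − R$782,500 = R$1,584,328.80. Interest = R$476,916.00.
DOL = R$2,366,828.80 ÷ R$1,584,328.80 = 1.4939; DFL = R$1,584,328.80 ÷ R$1,107,412.80 = 1.4307.
Combined leverage = 1.4939 × 1.4307 = 2.1373.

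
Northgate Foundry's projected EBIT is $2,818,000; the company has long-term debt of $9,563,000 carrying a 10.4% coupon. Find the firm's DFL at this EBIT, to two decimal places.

1.55

Interest = $994,552.00.
Degree of financial leverage = EBIT / (EBIT − interest) = $2,818,000 / $1,823,448.00 = 1.5454.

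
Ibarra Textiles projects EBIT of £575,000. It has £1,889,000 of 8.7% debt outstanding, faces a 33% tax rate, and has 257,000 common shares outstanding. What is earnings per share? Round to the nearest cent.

£1.07

Pre-tax income = £575,000 − £164,343.00 = £410,657.00.
Net income = £410,657.00 × (1 − 0.33) = £275,140.19.
EPS = £275,140.19 ÷ 257,000 = £1.07.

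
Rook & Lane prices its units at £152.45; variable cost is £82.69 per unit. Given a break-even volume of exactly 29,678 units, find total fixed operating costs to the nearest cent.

Each unit contributes £152.45 − £82.69 = £69.76.
Fixed costs = break-even units × CM = 29,678 × £69.76 = £2,070,337.28.

£2,070,337.28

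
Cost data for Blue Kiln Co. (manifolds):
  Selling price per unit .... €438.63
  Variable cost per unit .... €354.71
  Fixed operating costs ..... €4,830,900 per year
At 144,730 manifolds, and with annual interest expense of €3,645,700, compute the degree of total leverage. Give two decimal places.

Contribution at this volume is 144,730 × €83.92 = €12,145,741.60.
Subtracting fixed costs: EBIT = €12,145,741.60 − €4,830,900 = €7,314,841.60. Interest = €3,645,700.00, so EBIT − I = €3,669,141.60.
Degree of total leverage = total CM / (EBIT − interest) = €12,145,741.60 / €3,669,141.60 = 3.3102.

3.31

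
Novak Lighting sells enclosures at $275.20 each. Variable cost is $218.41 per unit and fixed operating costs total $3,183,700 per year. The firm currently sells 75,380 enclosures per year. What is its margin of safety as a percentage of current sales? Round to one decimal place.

Contribution margin per unit = $275.20 − $218.41 = $56.79. Break-even units = $3,183,700 ÷ $56.79 = 56,060.93; break-even revenue = 56,060.93 × $275.20 = $15,427,966.90.
Actual sales revenue = 75,380 × $275.20 = $20,744,576.00.
Margin of safety = ($20,744,576.00 − $15,427,966.90) ÷ $20,744,576.00 = 25.6%.

25.6%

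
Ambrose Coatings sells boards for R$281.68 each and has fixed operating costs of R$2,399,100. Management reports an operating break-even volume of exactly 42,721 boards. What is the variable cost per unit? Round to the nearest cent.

Contribution per unit must be FC / Q = R$2,399,100 / 42,721 = R$56.1574.
Hence VC = price − CM = R$281.68 − R$56.1574 = R$225.52.

R$225.52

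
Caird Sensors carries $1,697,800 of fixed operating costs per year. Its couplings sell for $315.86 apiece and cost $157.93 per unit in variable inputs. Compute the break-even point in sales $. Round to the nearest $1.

$3,395,600

CM per unit = $315.86 − $157.93 = $157.93; CM ratio = $157.93 / $315.86 = 0.5000.
Break-even sales = FC ÷ CM ratio = $1,697,800 × $315.86 / $157.93 = $3,395,600.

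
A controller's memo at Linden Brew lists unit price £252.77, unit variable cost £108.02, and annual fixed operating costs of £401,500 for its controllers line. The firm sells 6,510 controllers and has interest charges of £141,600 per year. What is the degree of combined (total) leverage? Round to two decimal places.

At 6,510 units, contribution = 6,510 × £144.75 = £942,322.50.
Operating income = contribution − fixed costs = £942,322.50 − £401,500 = £540,822.50. Interest = £141,600.00.
DOL = £942,322.50 ÷ £540,822.50 = 1.7424; DFL = £540,822.50 ÷ £399,222.50 = 1.3547.
DCL = DOL × DFL = 1.7424 × 1.3547 = 2.3604.

2.36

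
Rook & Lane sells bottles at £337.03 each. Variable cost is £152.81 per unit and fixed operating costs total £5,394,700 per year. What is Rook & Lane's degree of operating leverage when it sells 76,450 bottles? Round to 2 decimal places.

At 76,450 units, contribution = 76,450 × £184.22 = £14,083,619.00.
Subtracting fixed costs: EBIT = £14,083,619.00 − £5,394,700 = £8,688,919.00.
Degree of operating leverage = £14,083,619.00 / £8,688,919.00 = 1.6209.

1.62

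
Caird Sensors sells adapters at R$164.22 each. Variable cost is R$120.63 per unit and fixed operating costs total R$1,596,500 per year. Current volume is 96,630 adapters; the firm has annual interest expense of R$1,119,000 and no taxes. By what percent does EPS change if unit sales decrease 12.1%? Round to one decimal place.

-34.1%

Total contribution margin = 96,630 × R$43.59 = R$4,212,101.70.
Operating income = contribution − fixed costs = R$4,212,101.70 − R$1,596,500 = R$2,615,601.70.
Interest = R$1,119,000.00, so EBIT − I = R$1,496,601.70.
DCL = total CM / (EBIT − I) = R$4,212,101.70 / R$1,496,601.70 = 2.8144.
EPS therefore changes by 2.8144 × (-12.1%) = -34.1%.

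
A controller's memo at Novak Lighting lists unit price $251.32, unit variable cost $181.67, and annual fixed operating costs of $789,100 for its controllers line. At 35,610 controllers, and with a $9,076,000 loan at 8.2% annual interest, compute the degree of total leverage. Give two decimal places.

2.62

Total contribution margin = 35,610 × $69.65 = $2,480,236.50.
EBIT = $2,480,236.50 − $789,100 = $1,691,136.50. Interest = $744,232.00.
DOL = $2,480,236.50 ÷ $1,691,136.50 = 1.4666; DFL = $1,691,136.50 ÷ $946,904.50 = 1.7860.
DCL = DOL × DFL = 1.4666 × 1.7860 = 2.6193.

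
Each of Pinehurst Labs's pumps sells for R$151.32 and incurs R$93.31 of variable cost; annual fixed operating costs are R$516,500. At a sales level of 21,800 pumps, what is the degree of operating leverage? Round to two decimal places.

1.69

At 21,800 units, contribution = 21,800 × R$58.01 = R$1,264,618.00.
Operating income = contribution − fixed costs = R$1,264,618.00 − R$516,500 = R$748,118.00.
Degree of operating leverage = R$1,264,618.00 / R$748,118.00 = 1.6904.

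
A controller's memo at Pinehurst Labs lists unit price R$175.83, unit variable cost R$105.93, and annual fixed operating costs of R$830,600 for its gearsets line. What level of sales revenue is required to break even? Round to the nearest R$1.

CM per unit = R$175.83 − R$105.93 = R$69.90; CM ratio = R$69.90 / R$175.83 = 0.3975.
Break-even sales = FC ÷ CM ratio = R$830,600 × R$175.83 / R$69.90 = R$2,089,333.

R$2,089,333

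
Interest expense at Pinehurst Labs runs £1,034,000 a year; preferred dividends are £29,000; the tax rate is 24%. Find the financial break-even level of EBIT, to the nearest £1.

Grossing the preferred dividend up to pre-tax terms: £29,000 / (1 − 0.24) = £38,157.89.
EPS = 0 when EBIT covers interest plus the pre-tax preferred burden: £1,034,000 + £38,157.89 = £1,072,157.89.

£1,072,158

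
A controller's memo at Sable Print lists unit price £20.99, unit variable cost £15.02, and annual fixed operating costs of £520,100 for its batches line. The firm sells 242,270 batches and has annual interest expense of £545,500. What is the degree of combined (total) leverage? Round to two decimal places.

3.80

At 242,270 units, contribution = 242,270 × £5.97 = £1,446,351.90.
EBIT = £1,446,351.90 − £520,100 = £926,251.90. Interest = £545,500.00, so EBIT − I = £380,751.90.
DCL = contribution ÷ (EBIT − I) = £1,446,351.90 ÷ £380,751.90 = 3.7987.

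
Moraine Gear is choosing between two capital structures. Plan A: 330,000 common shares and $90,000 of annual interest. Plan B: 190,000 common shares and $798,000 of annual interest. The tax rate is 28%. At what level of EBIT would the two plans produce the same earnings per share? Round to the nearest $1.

$1,758,857

Set EPS_A = EPS_B: (EBIT − $90,000)(1 − 0.28) ÷ 330,000 = (EBIT − $798,000)(1 − 0.28) ÷ 190,000.
The (1 − t) factor cancels: (EBIT − 90,000) × 190,000 = (EBIT − 798,000) × 330,000.
EBIT × (330,000 − 190,000) = 798,000 × 330,000 − 90,000 × 190,000 = 246,240,000,000, so EBIT = 246,240,000,000 ÷ 140,000 = 1,758,857.14.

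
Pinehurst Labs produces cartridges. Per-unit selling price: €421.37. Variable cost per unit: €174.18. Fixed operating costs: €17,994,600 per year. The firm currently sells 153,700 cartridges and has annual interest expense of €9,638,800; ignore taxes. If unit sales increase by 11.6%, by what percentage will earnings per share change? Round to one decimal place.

At 153,700 units, contribution = 153,700 × €247.19 = €37,993,103.00.
Operating income = contribution − fixed costs = €37,993,103.00 − €17,994,600 = €19,998,503.00.
After interest of €9,638,800.00, pre-tax earnings = €10,359,703.00.
Degree of combined leverage = contribution ÷ (EBIT − I) = €37,993,103.00 ÷ €10,359,703.00 = 3.6674.
EPS therefore changes by 3.6674 × (+11.6%) = +42.5%.

+42.5%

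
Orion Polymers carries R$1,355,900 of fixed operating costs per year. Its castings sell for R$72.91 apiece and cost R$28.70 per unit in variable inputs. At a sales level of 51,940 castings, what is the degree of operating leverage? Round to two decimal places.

2.44

Total contribution margin = 51,940 × R$44.21 = R$2,296,267.40.
EBIT = R$2,296,267.40 − R$1,355,900 = R$940,367.40.
So DOL = total CM / EBIT = R$2,296,267.40 / R$940,367.40 = 2.4419.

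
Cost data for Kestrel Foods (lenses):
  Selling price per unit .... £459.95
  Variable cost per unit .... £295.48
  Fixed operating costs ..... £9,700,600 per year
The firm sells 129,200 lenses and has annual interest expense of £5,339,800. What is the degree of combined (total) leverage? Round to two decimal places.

At 129,200 units, contribution = 129,200 × £164.47 = £21,249,524.00.
Subtracting fixed costs: EBIT = £21,249,524.00 − £9,700,600 = £11,548,924.00. Interest = £5,339,800.00, so EBIT − I = £6,209,124.00.
DCL = contribution ÷ (EBIT − I) = £21,249,524.00 ÷ £6,209,124.00 = 3.4223.

3.42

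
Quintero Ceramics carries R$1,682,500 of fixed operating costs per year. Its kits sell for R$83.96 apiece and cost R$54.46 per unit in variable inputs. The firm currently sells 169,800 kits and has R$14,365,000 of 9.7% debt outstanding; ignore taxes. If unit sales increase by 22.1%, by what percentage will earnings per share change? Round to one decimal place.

+57.3%

Contribution at this volume is 169,800 × R$29.50 = R$5,009,100.00.
EBIT = R$5,009,100.00 − R$1,682,500 = R$3,326,600.00.
Interest = R$1,393,405.00, so EBIT − I = R$1,933,195.00.
Degree of combined leverage = contribution ÷ (EBIT − I) = R$5,009,100.00 ÷ R$1,933,195.00 = 2.5911.
%ΔEPS = DCL × %ΔSales = 2.5911 × +22.1% = +57.3%.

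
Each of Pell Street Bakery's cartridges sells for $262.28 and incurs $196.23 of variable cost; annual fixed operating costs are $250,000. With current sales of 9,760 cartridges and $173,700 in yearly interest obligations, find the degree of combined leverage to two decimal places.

Contribution at this volume is 9,760 × $66.05 = $644,648.00.
EBIT = $644,648.00 − $250,000 = $394,648.00. Interest = $173,700.00, so EBIT − I = $220,948.00.
DCL = contribution ÷ (EBIT − I) = $644,648.00 ÷ $220,948.00 = 2.9176.

2.92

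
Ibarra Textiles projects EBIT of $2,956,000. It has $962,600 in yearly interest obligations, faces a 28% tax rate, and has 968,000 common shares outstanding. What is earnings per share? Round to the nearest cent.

$1.48

Pre-tax income = $2,956,000 − $962,600.00 = $1,993,400.00.
After tax at 28%: net income = $1,993,400.00 × 0.72 = $1,435,248.00.
EPS = $1,435,248.00 ÷ 968,000 = $1.48.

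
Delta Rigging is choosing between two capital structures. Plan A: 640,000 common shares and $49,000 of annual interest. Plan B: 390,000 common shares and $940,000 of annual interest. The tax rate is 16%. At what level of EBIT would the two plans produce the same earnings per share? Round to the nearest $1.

$2,329,960

At indifference, (EBIT − 49,000)(1 − t)/640,000 = (EBIT − 940,000)(1 − t)/390,000.
Cancelling (1 − t) and cross-multiplying: 390,000·(EBIT − 49,000) = 640,000·(EBIT − 940,000).
EBIT × (640,000 − 390,000) = 940,000 × 640,000 − 49,000 × 390,000 = 582,490,000,000, so EBIT = 582,490,000,000 ÷ 250,000 = 2,329,960.00.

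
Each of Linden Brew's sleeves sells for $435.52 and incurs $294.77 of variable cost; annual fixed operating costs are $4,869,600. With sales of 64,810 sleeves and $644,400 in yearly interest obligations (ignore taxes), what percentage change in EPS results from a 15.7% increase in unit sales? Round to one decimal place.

+39.7%

At 64,810 units, contribution = 64,810 × $140.75 = $9,122,007.50.
Operating income = contribution − fixed costs = $9,122,007.50 − $4,869,600 = $4,252,407.50.
Interest = $644,400.00, so EBIT − I = $3,608,007.50.
Degree of combined leverage = contribution ÷ (EBIT − I) = $9,122,007.50 ÷ $3,608,007.50 = 2.5283.
EPS therefore changes by 2.5283 × (+15.7%) = +39.7%.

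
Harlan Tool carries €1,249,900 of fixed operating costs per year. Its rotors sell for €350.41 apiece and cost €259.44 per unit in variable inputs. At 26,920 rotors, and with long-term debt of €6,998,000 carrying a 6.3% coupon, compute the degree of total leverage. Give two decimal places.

Contribution at this volume is 26,920 × €90.97 = €2,448,912.40.
Subtracting fixed costs: EBIT = €2,448,912.40 − €1,249,900 = €1,199,012.40. Interest = €440,874.00, so EBIT − I = €758,138.40.
DCL = contribution ÷ (EBIT − I) = €2,448,912.40 ÷ €758,138.40 = 3.2302.

3.23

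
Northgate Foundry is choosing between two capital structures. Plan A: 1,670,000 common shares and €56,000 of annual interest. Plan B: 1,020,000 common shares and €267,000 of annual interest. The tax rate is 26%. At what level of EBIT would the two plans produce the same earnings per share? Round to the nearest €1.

Set EPS_A = EPS_B: (EBIT − €56,000)(1 − 0.26) ÷ 1,670,000 = (EBIT − €267,000)(1 − 0.26) ÷ 1,020,000.
Cancelling (1 − t) and cross-multiplying: 1,020,000·(EBIT − 56,000) = 1,670,000·(EBIT − 267,000).
EBIT × (1,670,000 − 1,020,000) = 267,000 × 1,670,000 − 56,000 × 1,020,000 = 388,770,000,000, so EBIT = 388,770,000,000 ÷ 650,000 = 598,107.69.

€598,108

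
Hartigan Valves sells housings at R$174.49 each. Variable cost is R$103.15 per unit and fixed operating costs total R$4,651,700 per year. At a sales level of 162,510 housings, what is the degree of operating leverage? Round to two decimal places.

Contribution at this volume is 162,510 × R$71.34 = R$11,593,463.40.
EBIT = R$11,593,463.40 − R$4,651,700 = R$6,941,763.40.
DOL = contribution ÷ EBIT = R$11,593,463.40 ÷ R$6,941,763.40 = 1.6701.

1.67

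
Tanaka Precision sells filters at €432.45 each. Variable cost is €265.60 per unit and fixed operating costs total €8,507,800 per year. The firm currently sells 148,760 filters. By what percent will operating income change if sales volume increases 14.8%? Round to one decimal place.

+22.5%

At 148,760 units, contribution = 148,760 × €166.85 = €24,820,606.00.
EBIT = €24,820,606.00 − €8,507,800 = €16,312,806.00.
DOL = contribution ÷ EBIT = €24,820,606.00 ÷ €16,312,806.00 = 1.5215.
%ΔEBIT = DOL × %ΔSales = 1.5215 × +14.8% = +22.5%.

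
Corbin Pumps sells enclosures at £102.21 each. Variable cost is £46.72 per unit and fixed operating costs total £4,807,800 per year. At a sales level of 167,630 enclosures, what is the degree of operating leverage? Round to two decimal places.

2.07

At 167,630 units, contribution = 167,630 × £55.49 = £9,301,788.70.
EBIT = £9,301,788.70 − £4,807,800 = £4,493,988.70.
DOL = contribution ÷ EBIT = £9,301,788.70 ÷ £4,493,988.70 = 2.0698.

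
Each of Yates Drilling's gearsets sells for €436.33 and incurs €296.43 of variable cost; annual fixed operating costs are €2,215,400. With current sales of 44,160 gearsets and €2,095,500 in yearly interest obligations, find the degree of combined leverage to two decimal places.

At 44,160 units, contribution = 44,160 × €139.90 = €6,177,984.00.
EBIT = €6,177,984.00 − €2,215,400 = €3,962,584.00. Interest = €2,095,500.00, so EBIT − I = €1,867,084.00.
Degree of total leverage = total CM / (EBIT − interest) = €6,177,984.00 / €1,867,084.00 = 3.3089.

3.31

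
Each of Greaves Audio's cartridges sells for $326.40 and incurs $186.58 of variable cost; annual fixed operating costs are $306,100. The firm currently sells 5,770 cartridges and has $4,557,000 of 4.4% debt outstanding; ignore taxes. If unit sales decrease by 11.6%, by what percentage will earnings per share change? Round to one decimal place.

-31.2%

Contribution at this volume is 5,770 × $139.82 = $806,761.40.
Operating income = contribution − fixed costs = $806,761.40 − $306,100 = $500,661.40.
After interest of $200,508.00, pre-tax earnings = $300,153.40.
DCL = total CM / (EBIT − I) = $806,761.40 / $300,153.40 = 2.6878.
%ΔEPS = DCL × %ΔSales = 2.6878 × -11.6% = -31.2%.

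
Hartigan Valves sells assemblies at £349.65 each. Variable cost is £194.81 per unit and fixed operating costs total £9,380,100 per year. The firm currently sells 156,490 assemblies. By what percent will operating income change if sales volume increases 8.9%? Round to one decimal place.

At 156,490 units, contribution = 156,490 × £154.84 = £24,230,911.60.
Subtracting fixed costs: EBIT = £24,230,911.60 − £9,380,100 = £14,850,811.60.
DOL = contribution ÷ EBIT = £24,230,911.60 ÷ £14,850,811.60 = 1.6316.
%ΔEBIT = DOL × %ΔSales = 1.6316 × +8.9% = +14.5%.

+14.5%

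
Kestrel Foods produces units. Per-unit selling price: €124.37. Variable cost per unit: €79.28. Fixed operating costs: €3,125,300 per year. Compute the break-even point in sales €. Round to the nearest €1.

€8,620,394

CM per unit = €124.37 − €79.28 = €45.09; CM ratio = €45.09 / €124.37 = 0.3625.
Break-even revenue = fixed costs × price ÷ CM = €3,125,300 × €124.37 ÷ €45.09 = €8,620,394.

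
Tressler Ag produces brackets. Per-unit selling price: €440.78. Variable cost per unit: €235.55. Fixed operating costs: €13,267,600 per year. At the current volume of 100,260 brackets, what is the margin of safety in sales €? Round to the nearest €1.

Each unit contributes €440.78 − €235.55 = €205.23. Break-even units = €13,267,600 ÷ €205.23 = 64,647.47; break-even revenue = 64,647.47 × €440.78 = €28,495,311.25.
Current sales = 100,260 × €440.78 = €44,192,602.80.
Margin of safety = €44,192,602.80 − €28,495,311.25 = €15,697,292.

€15,697,292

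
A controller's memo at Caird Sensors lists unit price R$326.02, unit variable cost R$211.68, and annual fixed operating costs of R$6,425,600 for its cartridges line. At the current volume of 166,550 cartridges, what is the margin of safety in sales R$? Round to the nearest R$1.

R$35,977,185

Contribution margin per unit = R$326.02 − R$211.68 = R$114.34. Break-even units = R$6,425,600 ÷ R$114.34 = 56,197.31; break-even revenue = 56,197.31 × R$326.02 = R$18,321,445.79.
Current sales = 166,550 × R$326.02 = R$54,298,631.00.
Margin of safety = R$54,298,631.00 − R$18,321,445.79 = R$35,977,185.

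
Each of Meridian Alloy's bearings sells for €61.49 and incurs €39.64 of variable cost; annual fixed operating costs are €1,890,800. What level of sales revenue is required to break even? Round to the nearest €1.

€5,321,066

Contribution margin per unit = €61.49 − €39.64 = €21.85, a CM ratio of €21.85 ÷ €61.49 = 0.3553.
Break-even sales = FC ÷ CM ratio = €1,890,800 × €61.49 / €21.85 = €5,321,066.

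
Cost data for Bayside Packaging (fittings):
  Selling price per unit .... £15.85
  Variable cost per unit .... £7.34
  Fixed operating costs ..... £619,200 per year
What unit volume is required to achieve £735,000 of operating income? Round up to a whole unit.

Each unit contributes £15.85 − £7.34 = £8.51.
Need Q such that Q × £8.51 − £619,200 = £735,000, i.e. Q = £1,354,200 / £8.51 = 159,130.43 → 159,131.

159,131 fittings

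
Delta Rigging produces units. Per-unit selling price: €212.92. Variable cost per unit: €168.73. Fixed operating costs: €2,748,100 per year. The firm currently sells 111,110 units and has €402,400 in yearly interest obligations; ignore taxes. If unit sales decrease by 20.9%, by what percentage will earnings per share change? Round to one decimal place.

-58.3%

Contribution at this volume is 111,110 × €44.19 = €4,909,950.90.
Subtracting fixed costs: EBIT = €4,909,950.90 − €2,748,100 = €2,161,850.90.
Interest = €402,400.00, so EBIT − I = €1,759,450.90.
Degree of combined leverage = contribution ÷ (EBIT − I) = €4,909,950.90 ÷ €1,759,450.90 = 2.7906.
EPS therefore changes by 2.7906 × (-20.9%) = -58.3%.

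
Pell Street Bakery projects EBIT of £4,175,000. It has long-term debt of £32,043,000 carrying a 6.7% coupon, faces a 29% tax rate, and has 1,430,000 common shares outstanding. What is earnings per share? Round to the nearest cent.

Pre-tax income = £4,175,000 − £2,146,881.00 = £2,028,119.00.
Net income = £2,028,119.00 × (1 − 0.29) = £1,439,964.49.
EPS = £1,439,964.49 ÷ 1,430,000 = £1.01.

£1.01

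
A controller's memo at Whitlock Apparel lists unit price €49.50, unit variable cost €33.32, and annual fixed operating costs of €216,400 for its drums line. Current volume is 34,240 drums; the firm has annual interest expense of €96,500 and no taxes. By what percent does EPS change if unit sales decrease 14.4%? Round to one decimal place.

Total contribution margin = 34,240 × €16.18 = €554,003.20.
Operating income = contribution − fixed costs = €554,003.20 − €216,400 = €337,603.20.
Interest = €96,500.00, so EBIT − I = €241,103.20.
Degree of combined leverage = contribution ÷ (EBIT − I) = €554,003.20 ÷ €241,103.20 = 2.2978.
EPS therefore changes by 2.2978 × (-14.4%) = -33.1%.

-33.1%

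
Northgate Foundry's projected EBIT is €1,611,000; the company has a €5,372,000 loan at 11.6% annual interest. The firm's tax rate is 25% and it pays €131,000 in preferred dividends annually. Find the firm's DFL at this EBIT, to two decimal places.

1.98

Annual interest charges come to €623,152.00.
Preferred dividends grossed up pre-tax: €131,000 / (1 − 0.25) = €174,666.67.
DFL = EBIT ÷ [EBIT − I − D_p/(1−t)] = €1,611,000 ÷ [€1,611,000 − €623,152.00 − €174,666.67] = €1,611,000 ÷ €813,181.33 = 1.9811.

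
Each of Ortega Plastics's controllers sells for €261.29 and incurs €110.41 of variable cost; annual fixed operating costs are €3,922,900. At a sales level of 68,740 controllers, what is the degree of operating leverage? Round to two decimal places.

1.61

Total contribution margin = 68,740 × €150.88 = €10,371,491.20.
Operating income = contribution − fixed costs = €10,371,491.20 − €3,922,900 = €6,448,591.20.
So DOL = total CM / EBIT = €10,371,491.20 / €6,448,591.20 = 1.6083.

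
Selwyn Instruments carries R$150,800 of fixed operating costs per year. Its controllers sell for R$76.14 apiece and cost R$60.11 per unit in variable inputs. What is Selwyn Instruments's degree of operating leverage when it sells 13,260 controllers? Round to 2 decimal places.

3.44

Total contribution margin = 13,260 × R$16.03 = R$212,557.80.
EBIT = R$212,557.80 − R$150,800 = R$61,757.80.
So DOL = total CM / EBIT = R$212,557.80 / R$61,757.80 = 3.4418.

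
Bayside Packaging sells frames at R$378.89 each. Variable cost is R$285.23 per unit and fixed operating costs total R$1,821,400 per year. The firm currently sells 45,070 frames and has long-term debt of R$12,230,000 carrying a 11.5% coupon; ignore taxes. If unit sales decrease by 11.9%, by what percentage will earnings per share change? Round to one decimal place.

Contribution at this volume is 45,070 × R$93.66 = R$4,221,256.20.
Operating income = contribution − fixed costs = R$4,221,256.20 − R$1,821,400 = R$2,399,856.20.
After interest of R$1,406,450.00, pre-tax earnings = R$993,406.20.
Degree of combined leverage = contribution ÷ (EBIT − I) = R$4,221,256.20 ÷ R$993,406.20 = 4.2493.
EPS therefore changes by 4.2493 × (-11.9%) = -50.6%.

-50.6%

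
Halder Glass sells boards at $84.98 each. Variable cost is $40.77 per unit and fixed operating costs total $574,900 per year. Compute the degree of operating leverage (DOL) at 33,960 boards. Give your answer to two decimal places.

Contribution at this volume is 33,960 × $44.21 = $1,501,371.60.
Operating income = contribution − fixed costs = $1,501,371.60 − $574,900 = $926,471.60.
So DOL = total CM / EBIT = $1,501,371.60 / $926,471.60 = 1.6205.

1.62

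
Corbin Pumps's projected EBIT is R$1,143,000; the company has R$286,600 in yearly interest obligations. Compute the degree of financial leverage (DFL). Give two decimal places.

Interest = R$286,600.00.
DFL = EBIT ÷ (EBIT − I) = R$1,143,000 ÷ (R$1,143,000 − R$286,600.00) = R$1,143,000 ÷ R$856,400.00 = 1.3347.

1.33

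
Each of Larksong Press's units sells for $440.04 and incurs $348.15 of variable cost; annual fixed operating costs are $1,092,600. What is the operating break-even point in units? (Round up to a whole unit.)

Each unit contributes $440.04 − $348.15 = $91.89.
Break-even Q = $1,092,600 / $91.89 = 11,890.30 → 11,891 units.

11,891 units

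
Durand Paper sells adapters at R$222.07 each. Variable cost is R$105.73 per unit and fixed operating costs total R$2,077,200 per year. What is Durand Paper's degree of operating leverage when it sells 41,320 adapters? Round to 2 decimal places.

1.76

Contribution at this volume is 41,320 × R$116.34 = R$4,807,168.80.
Subtracting fixed costs: EBIT = R$4,807,168.80 − R$2,077,200 = R$2,729,968.80.
Degree of operating leverage = R$4,807,168.80 / R$2,729,968.80 = 1.7609.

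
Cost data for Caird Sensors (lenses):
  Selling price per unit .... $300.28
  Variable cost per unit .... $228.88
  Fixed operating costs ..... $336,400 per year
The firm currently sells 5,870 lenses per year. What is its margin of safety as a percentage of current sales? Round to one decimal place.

19.7%

Each unit contributes $300.28 − $228.88 = $71.40. Break-even units = $336,400 ÷ $71.40 = 4,711.48; break-even revenue = 4,711.48 × $300.28 = $1,414,764.59.
Current sales = 5,870 × $300.28 = $1,762,643.60.
Margin of safety = ($1,762,643.60 − $1,414,764.59) ÷ $1,762,643.60 = 19.7%.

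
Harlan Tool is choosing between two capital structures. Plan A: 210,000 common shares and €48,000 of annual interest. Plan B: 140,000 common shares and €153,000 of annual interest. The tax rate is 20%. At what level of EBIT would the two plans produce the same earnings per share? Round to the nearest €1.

€363,000

Set EPS_A = EPS_B: (EBIT − €48,000)(1 − 0.20) ÷ 210,000 = (EBIT − €153,000)(1 − 0.20) ÷ 140,000.
The (1 − t) factor cancels: (EBIT − 48,000) × 140,000 = (EBIT − 153,000) × 210,000.
Solving, EBIT = (153,000·210,000 − 48,000·140,000) / (210,000 − 140,000) = 25,410,000,000 / 70,000 = 363,000.00.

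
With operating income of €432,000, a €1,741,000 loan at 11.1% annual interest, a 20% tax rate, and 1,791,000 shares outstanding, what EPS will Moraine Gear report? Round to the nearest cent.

Interest = €193,251.00, so EBT = €432,000 − €193,251.00 = €238,749.00.
Net income = €238,749.00 × (1 − 0.20) = €190,999.20.
Per share: €190,999.20 / 1,791,000 shares = €0.11.

€0.11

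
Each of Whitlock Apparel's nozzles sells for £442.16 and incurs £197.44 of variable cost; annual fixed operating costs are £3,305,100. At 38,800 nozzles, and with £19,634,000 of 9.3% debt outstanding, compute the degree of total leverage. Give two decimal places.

2.18

At 38,800 units, contribution = 38,800 × £244.72 = £9,495,136.00.
Operating income = contribution − fixed costs = £9,495,136.00 − £3,305,100 = £6,190,036.00. Interest = £1,825,962.00, so EBIT − I = £4,364,074.00.
Degree of total leverage = total CM / (EBIT − interest) = £9,495,136.00 / £4,364,074.00 = 2.1758.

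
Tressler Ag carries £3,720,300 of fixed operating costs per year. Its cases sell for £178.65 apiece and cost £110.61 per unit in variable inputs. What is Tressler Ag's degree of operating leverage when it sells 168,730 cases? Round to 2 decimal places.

1.48

At 168,730 units, contribution = 168,730 × £68.04 = £11,480,389.20.
Operating income = contribution − fixed costs = £11,480,389.20 − £3,720,300 = £7,760,089.20.
So DOL = total CM / EBIT = £11,480,389.20 / £7,760,089.20 = 1.4794.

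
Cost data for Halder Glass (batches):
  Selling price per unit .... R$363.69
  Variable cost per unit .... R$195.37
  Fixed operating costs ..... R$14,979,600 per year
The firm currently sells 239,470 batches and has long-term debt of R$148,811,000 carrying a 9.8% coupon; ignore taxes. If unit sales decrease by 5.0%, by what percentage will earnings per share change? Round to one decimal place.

Contribution at this volume is 239,470 × R$168.32 = R$40,307,590.40.
EBIT = R$40,307,590.40 − R$14,979,600 = R$25,327,990.40.
Interest = R$14,583,478.00, so EBIT − I = R$10,744,512.40.
DCL = total CM / (EBIT − I) = R$40,307,590.40 / R$10,744,512.40 = 3.7515.
%ΔEPS = DCL × %ΔSales = 3.7515 × -5.0% = -18.8%.

-18.8%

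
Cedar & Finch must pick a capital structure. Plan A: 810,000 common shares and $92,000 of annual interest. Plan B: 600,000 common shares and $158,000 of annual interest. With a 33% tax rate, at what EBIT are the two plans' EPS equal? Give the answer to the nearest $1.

Set EPS_A = EPS_B: (EBIT − $92,000)(1 − 0.33) ÷ 810,000 = (EBIT − $158,000)(1 − 0.33) ÷ 600,000.
Cancelling (1 − t) and cross-multiplying: 600,000·(EBIT − 92,000) = 810,000·(EBIT − 158,000).
Solving, EBIT = (158,000·810,000 − 92,000·600,000) / (810,000 − 600,000) = 72,780,000,000 / 210,000 = 346,571.43.

$346,571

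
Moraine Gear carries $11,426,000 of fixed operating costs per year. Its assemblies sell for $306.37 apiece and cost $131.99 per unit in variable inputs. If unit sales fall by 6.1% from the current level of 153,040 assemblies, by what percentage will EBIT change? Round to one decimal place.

-10.7%

At 153,040 units, contribution = 153,040 × $174.38 = $26,687,115.20.
Subtracting fixed costs: EBIT = $26,687,115.20 − $11,426,000 = $15,261,115.20.
DOL = contribution ÷ EBIT = $26,687,115.20 ÷ $15,261,115.20 = 1.7487.
%ΔEBIT = DOL × %ΔSales = 1.7487 × -6.1% = -10.7%.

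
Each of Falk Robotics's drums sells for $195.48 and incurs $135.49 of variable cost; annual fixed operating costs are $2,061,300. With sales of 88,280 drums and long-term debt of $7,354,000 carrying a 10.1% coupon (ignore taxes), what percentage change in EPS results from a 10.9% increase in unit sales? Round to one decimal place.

+23.2%

At 88,280 units, contribution = 88,280 × $59.99 = $5,295,917.20.
Operating income = contribution − fixed costs = $5,295,917.20 − $2,061,300 = $3,234,617.20.
After interest of $742,754.00, pre-tax earnings = $2,491,863.20.
Degree of combined leverage = contribution ÷ (EBIT − I) = $5,295,917.20 ÷ $2,491,863.20 = 2.1253.
EPS therefore changes by 2.1253 × (+10.9%) = +23.2%.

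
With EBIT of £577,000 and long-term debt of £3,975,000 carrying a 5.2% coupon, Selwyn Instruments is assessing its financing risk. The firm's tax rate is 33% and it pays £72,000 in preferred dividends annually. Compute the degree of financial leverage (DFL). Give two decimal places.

Interest = £206,700.00.
Preferred dividends grossed up pre-tax: £72,000 / (1 − 0.33) = £107,462.69.
DFL = EBIT ÷ [EBIT − I − D_p/(1−t)] = £577,000 ÷ [£577,000 − £206,700.00 − £107,462.69] = £577,000 ÷ £262,837.31 = 2.1953.

2.20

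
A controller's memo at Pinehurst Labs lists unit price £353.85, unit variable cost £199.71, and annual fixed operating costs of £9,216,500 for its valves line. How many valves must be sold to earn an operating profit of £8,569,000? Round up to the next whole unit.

115,386 valves

Each unit contributes £353.85 − £199.71 = £154.14.
Need Q such that Q × £154.14 − £9,216,500 = £8,569,000, i.e. Q = £17,785,500 / £154.14 = 115,385.36 → 115,386.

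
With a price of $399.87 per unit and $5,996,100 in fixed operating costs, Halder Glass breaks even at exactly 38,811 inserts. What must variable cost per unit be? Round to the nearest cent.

$245.38

Contribution per unit must be FC / Q = $5,996,100 / 38,811 = $154.4949.
Variable cost per unit = $399.87 − $154.4949 = $245.38.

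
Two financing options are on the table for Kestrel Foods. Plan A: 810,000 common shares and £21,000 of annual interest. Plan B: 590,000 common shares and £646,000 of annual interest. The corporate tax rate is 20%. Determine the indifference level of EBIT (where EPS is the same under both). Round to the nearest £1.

At indifference, (EBIT − 21,000)(1 − t)/810,000 = (EBIT − 646,000)(1 − t)/590,000.
The (1 − t) factor cancels: (EBIT − 21,000) × 590,000 = (EBIT − 646,000) × 810,000.
EBIT × (810,000 − 590,000) = 646,000 × 810,000 − 21,000 × 590,000 = 510,870,000,000, so EBIT = 510,870,000,000 ÷ 220,000 = 2,322,136.36.

£2,322,136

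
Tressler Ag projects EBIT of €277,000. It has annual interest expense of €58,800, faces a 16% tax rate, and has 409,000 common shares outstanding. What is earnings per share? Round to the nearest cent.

Interest = €58,800.00, so EBT = €277,000 − €58,800.00 = €218,200.00.
After tax at 16%: net income = €218,200.00 × 0.84 = €183,288.00.
Per share: €183,288.00 / 409,000 shares = €0.45.

€0.45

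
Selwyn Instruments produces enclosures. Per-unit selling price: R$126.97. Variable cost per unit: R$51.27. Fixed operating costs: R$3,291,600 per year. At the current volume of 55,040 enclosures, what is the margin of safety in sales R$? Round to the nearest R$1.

Each unit contributes R$126.97 − R$51.27 = R$75.70. Break-even units = R$3,291,600 ÷ R$75.70 = 43,482.17; break-even revenue = 43,482.17 × R$126.97 = R$5,520,930.67.
Current sales = 55,040 × R$126.97 = R$6,988,428.80.
Margin of safety = R$6,988,428.80 − R$5,520,930.67 = R$1,467,498.

R$1,467,498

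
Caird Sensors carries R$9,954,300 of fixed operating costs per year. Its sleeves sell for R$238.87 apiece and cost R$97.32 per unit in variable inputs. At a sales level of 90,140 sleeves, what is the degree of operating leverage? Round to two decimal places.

Total contribution margin = 90,140 × R$141.55 = R$12,759,317.00.
Operating income = contribution − fixed costs = R$12,759,317.00 − R$9,954,300 = R$2,805,017.00.
Degree of operating leverage = R$12,759,317.00 / R$2,805,017.00 = 4.5487.

4.55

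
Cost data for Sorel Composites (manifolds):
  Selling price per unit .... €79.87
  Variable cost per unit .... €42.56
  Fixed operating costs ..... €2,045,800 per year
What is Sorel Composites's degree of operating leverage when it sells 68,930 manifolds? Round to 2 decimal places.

4.89

Total contribution margin = 68,930 × €37.31 = €2,571,778.30.
Subtracting fixed costs: EBIT = €2,571,778.30 − €2,045,800 = €525,978.30.
So DOL = total CM / EBIT = €2,571,778.30 / €525,978.30 = 4.8895.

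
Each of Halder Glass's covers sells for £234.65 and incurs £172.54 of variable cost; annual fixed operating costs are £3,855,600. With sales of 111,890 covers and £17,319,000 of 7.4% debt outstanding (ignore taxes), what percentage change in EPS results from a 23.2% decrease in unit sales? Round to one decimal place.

-89.0%

Contribution at this volume is 111,890 × £62.11 = £6,949,487.90.
EBIT = £6,949,487.90 − £3,855,600 = £3,093,887.90.
After interest of £1,281,606.00, pre-tax earnings = £1,812,281.90.
Degree of combined leverage = contribution ÷ (EBIT − I) = £6,949,487.90 ÷ £1,812,281.90 = 3.8347.
%ΔEPS = DCL × %ΔSales = 3.8347 × -23.2% = -89.0%.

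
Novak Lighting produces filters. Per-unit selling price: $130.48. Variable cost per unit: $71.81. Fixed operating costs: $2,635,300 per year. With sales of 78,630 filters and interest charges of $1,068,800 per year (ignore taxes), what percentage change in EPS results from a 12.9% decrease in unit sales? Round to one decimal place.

At 78,630 units, contribution = 78,630 × $58.67 = $4,613,222.10.
EBIT = $4,613,222.10 − $2,635,300 = $1,977,922.10.
After interest of $1,068,800.00, pre-tax earnings = $909,122.10.
DCL = total CM / (EBIT − I) = $4,613,222.10 / $909,122.10 = 5.0744.
EPS therefore changes by 5.0744 × (-12.9%) = -65.5%.

-65.5%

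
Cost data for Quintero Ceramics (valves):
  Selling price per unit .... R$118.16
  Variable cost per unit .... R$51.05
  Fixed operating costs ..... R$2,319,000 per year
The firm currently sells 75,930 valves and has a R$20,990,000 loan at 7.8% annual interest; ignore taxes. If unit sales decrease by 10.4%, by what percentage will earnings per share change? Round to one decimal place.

Total contribution margin = 75,930 × R$67.11 = R$5,095,662.30.
EBIT = R$5,095,662.30 − R$2,319,000 = R$2,776,662.30.
After interest of R$1,637,220.00, pre-tax earnings = R$1,139,442.30.
DCL = total CM / (EBIT − I) = R$5,095,662.30 / R$1,139,442.30 = 4.4721.
EPS therefore changes by 4.4721 × (-10.4%) = -46.5%.

-46.5%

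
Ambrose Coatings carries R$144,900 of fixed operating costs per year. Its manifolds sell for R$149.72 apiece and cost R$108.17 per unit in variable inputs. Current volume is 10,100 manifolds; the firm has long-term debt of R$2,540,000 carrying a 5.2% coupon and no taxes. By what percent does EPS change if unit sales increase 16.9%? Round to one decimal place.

+49.7%

At 10,100 units, contribution = 10,100 × R$41.55 = R$419,655.00.
Subtracting fixed costs: EBIT = R$419,655.00 − R$144,900 = R$274,755.00.
Interest = R$132,080.00, so EBIT − I = R$142,675.00.
Degree of combined leverage = contribution ÷ (EBIT − I) = R$419,655.00 ÷ R$142,675.00 = 2.9413.
EPS therefore changes by 2.9413 × (+16.9%) = +49.7%.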